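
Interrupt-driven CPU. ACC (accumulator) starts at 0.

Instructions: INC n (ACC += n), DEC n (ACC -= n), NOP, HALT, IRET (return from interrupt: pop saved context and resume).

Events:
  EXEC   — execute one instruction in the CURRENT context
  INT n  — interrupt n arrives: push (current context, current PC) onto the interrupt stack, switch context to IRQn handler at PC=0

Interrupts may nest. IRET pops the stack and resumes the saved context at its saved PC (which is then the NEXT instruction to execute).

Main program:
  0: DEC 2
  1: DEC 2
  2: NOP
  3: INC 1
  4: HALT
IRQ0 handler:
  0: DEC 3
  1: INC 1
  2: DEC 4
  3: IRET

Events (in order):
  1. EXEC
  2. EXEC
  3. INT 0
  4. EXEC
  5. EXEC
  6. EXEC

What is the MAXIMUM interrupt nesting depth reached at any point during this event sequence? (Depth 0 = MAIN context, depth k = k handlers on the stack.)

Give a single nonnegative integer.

Event 1 (EXEC): [MAIN] PC=0: DEC 2 -> ACC=-2 [depth=0]
Event 2 (EXEC): [MAIN] PC=1: DEC 2 -> ACC=-4 [depth=0]
Event 3 (INT 0): INT 0 arrives: push (MAIN, PC=2), enter IRQ0 at PC=0 (depth now 1) [depth=1]
Event 4 (EXEC): [IRQ0] PC=0: DEC 3 -> ACC=-7 [depth=1]
Event 5 (EXEC): [IRQ0] PC=1: INC 1 -> ACC=-6 [depth=1]
Event 6 (EXEC): [IRQ0] PC=2: DEC 4 -> ACC=-10 [depth=1]
Max depth observed: 1

Answer: 1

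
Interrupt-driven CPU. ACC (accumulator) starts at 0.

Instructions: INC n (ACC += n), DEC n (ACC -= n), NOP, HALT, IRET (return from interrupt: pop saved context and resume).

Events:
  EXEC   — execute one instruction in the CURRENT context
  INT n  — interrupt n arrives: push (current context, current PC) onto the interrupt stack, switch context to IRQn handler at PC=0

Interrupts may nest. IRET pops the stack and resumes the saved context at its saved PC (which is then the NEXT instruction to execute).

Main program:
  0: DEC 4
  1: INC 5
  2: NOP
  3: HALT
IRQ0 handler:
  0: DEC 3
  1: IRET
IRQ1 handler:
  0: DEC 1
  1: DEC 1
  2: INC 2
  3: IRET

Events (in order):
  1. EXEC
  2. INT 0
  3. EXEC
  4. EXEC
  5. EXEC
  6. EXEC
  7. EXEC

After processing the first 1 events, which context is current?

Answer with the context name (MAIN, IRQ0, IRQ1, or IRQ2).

Answer: MAIN

Derivation:
Event 1 (EXEC): [MAIN] PC=0: DEC 4 -> ACC=-4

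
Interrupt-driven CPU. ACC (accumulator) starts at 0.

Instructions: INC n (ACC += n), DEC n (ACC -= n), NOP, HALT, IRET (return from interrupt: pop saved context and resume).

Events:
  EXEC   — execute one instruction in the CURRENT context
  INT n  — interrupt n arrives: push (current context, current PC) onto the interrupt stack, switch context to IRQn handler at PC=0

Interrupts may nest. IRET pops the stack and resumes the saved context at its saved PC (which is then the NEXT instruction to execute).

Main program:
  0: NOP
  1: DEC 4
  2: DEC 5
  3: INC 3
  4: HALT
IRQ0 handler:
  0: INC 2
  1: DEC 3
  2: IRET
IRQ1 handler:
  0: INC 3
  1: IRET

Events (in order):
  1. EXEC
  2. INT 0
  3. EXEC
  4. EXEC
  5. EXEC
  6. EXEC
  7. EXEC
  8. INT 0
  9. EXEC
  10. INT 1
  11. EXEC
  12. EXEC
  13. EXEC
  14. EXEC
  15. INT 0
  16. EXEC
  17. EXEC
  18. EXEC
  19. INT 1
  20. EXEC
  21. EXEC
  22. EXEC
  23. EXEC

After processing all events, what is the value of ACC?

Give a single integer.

Event 1 (EXEC): [MAIN] PC=0: NOP
Event 2 (INT 0): INT 0 arrives: push (MAIN, PC=1), enter IRQ0 at PC=0 (depth now 1)
Event 3 (EXEC): [IRQ0] PC=0: INC 2 -> ACC=2
Event 4 (EXEC): [IRQ0] PC=1: DEC 3 -> ACC=-1
Event 5 (EXEC): [IRQ0] PC=2: IRET -> resume MAIN at PC=1 (depth now 0)
Event 6 (EXEC): [MAIN] PC=1: DEC 4 -> ACC=-5
Event 7 (EXEC): [MAIN] PC=2: DEC 5 -> ACC=-10
Event 8 (INT 0): INT 0 arrives: push (MAIN, PC=3), enter IRQ0 at PC=0 (depth now 1)
Event 9 (EXEC): [IRQ0] PC=0: INC 2 -> ACC=-8
Event 10 (INT 1): INT 1 arrives: push (IRQ0, PC=1), enter IRQ1 at PC=0 (depth now 2)
Event 11 (EXEC): [IRQ1] PC=0: INC 3 -> ACC=-5
Event 12 (EXEC): [IRQ1] PC=1: IRET -> resume IRQ0 at PC=1 (depth now 1)
Event 13 (EXEC): [IRQ0] PC=1: DEC 3 -> ACC=-8
Event 14 (EXEC): [IRQ0] PC=2: IRET -> resume MAIN at PC=3 (depth now 0)
Event 15 (INT 0): INT 0 arrives: push (MAIN, PC=3), enter IRQ0 at PC=0 (depth now 1)
Event 16 (EXEC): [IRQ0] PC=0: INC 2 -> ACC=-6
Event 17 (EXEC): [IRQ0] PC=1: DEC 3 -> ACC=-9
Event 18 (EXEC): [IRQ0] PC=2: IRET -> resume MAIN at PC=3 (depth now 0)
Event 19 (INT 1): INT 1 arrives: push (MAIN, PC=3), enter IRQ1 at PC=0 (depth now 1)
Event 20 (EXEC): [IRQ1] PC=0: INC 3 -> ACC=-6
Event 21 (EXEC): [IRQ1] PC=1: IRET -> resume MAIN at PC=3 (depth now 0)
Event 22 (EXEC): [MAIN] PC=3: INC 3 -> ACC=-3
Event 23 (EXEC): [MAIN] PC=4: HALT

Answer: -3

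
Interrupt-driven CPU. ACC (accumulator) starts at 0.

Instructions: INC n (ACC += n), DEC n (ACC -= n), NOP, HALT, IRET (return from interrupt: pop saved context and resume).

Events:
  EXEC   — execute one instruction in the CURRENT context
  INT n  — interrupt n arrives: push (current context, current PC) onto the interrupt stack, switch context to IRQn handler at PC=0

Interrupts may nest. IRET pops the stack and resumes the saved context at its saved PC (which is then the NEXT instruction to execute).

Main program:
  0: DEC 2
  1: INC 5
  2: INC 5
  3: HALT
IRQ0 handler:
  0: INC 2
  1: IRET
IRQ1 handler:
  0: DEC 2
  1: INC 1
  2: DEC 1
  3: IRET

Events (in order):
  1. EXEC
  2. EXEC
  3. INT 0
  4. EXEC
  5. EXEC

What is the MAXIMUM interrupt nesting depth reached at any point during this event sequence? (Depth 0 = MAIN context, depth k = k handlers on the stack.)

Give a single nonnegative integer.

Answer: 1

Derivation:
Event 1 (EXEC): [MAIN] PC=0: DEC 2 -> ACC=-2 [depth=0]
Event 2 (EXEC): [MAIN] PC=1: INC 5 -> ACC=3 [depth=0]
Event 3 (INT 0): INT 0 arrives: push (MAIN, PC=2), enter IRQ0 at PC=0 (depth now 1) [depth=1]
Event 4 (EXEC): [IRQ0] PC=0: INC 2 -> ACC=5 [depth=1]
Event 5 (EXEC): [IRQ0] PC=1: IRET -> resume MAIN at PC=2 (depth now 0) [depth=0]
Max depth observed: 1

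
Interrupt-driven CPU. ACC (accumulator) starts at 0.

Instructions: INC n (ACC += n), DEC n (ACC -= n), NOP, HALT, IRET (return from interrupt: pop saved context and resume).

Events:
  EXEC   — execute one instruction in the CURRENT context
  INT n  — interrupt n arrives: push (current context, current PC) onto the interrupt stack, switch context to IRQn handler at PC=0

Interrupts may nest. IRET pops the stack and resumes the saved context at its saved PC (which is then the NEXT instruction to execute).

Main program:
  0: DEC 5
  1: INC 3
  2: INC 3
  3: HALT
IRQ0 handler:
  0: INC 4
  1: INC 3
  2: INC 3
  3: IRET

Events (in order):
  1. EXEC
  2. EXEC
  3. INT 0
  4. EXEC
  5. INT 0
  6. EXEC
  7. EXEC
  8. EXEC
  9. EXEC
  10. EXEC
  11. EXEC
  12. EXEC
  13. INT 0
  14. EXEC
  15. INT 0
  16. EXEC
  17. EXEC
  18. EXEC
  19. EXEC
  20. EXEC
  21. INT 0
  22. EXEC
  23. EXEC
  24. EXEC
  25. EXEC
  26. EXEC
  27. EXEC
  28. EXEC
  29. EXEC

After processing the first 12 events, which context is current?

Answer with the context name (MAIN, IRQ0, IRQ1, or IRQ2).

Answer: MAIN

Derivation:
Event 1 (EXEC): [MAIN] PC=0: DEC 5 -> ACC=-5
Event 2 (EXEC): [MAIN] PC=1: INC 3 -> ACC=-2
Event 3 (INT 0): INT 0 arrives: push (MAIN, PC=2), enter IRQ0 at PC=0 (depth now 1)
Event 4 (EXEC): [IRQ0] PC=0: INC 4 -> ACC=2
Event 5 (INT 0): INT 0 arrives: push (IRQ0, PC=1), enter IRQ0 at PC=0 (depth now 2)
Event 6 (EXEC): [IRQ0] PC=0: INC 4 -> ACC=6
Event 7 (EXEC): [IRQ0] PC=1: INC 3 -> ACC=9
Event 8 (EXEC): [IRQ0] PC=2: INC 3 -> ACC=12
Event 9 (EXEC): [IRQ0] PC=3: IRET -> resume IRQ0 at PC=1 (depth now 1)
Event 10 (EXEC): [IRQ0] PC=1: INC 3 -> ACC=15
Event 11 (EXEC): [IRQ0] PC=2: INC 3 -> ACC=18
Event 12 (EXEC): [IRQ0] PC=3: IRET -> resume MAIN at PC=2 (depth now 0)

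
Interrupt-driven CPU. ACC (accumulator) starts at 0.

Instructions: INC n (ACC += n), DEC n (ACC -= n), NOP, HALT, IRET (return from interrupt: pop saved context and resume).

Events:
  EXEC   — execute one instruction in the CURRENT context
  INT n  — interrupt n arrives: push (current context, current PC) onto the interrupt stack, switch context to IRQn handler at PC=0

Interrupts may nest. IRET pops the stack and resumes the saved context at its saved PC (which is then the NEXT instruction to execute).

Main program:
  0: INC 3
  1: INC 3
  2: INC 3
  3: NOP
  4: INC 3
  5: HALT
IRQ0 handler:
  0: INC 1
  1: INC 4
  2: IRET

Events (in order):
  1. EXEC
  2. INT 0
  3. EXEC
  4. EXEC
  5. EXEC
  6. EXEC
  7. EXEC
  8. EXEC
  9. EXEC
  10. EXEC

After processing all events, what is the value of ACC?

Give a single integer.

Answer: 17

Derivation:
Event 1 (EXEC): [MAIN] PC=0: INC 3 -> ACC=3
Event 2 (INT 0): INT 0 arrives: push (MAIN, PC=1), enter IRQ0 at PC=0 (depth now 1)
Event 3 (EXEC): [IRQ0] PC=0: INC 1 -> ACC=4
Event 4 (EXEC): [IRQ0] PC=1: INC 4 -> ACC=8
Event 5 (EXEC): [IRQ0] PC=2: IRET -> resume MAIN at PC=1 (depth now 0)
Event 6 (EXEC): [MAIN] PC=1: INC 3 -> ACC=11
Event 7 (EXEC): [MAIN] PC=2: INC 3 -> ACC=14
Event 8 (EXEC): [MAIN] PC=3: NOP
Event 9 (EXEC): [MAIN] PC=4: INC 3 -> ACC=17
Event 10 (EXEC): [MAIN] PC=5: HALT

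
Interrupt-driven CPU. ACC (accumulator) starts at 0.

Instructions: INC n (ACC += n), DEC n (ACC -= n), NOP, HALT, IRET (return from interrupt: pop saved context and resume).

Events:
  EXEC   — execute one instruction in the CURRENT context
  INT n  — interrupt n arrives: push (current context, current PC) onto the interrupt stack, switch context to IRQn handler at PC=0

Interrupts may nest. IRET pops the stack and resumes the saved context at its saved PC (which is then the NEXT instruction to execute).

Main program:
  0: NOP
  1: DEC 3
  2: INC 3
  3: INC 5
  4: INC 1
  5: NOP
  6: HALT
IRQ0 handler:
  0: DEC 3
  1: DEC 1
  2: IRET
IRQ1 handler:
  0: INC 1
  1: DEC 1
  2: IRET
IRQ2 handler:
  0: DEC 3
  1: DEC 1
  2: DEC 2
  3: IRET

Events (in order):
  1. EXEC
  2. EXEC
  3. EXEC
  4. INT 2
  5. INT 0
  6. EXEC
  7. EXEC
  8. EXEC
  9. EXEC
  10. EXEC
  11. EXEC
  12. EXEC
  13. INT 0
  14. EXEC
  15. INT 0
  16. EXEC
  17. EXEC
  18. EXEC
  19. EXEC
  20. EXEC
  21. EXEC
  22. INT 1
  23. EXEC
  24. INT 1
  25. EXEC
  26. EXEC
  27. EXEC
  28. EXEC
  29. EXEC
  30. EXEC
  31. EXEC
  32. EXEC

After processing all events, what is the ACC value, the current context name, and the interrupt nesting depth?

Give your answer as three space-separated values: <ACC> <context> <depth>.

Answer: -12 MAIN 0

Derivation:
Event 1 (EXEC): [MAIN] PC=0: NOP
Event 2 (EXEC): [MAIN] PC=1: DEC 3 -> ACC=-3
Event 3 (EXEC): [MAIN] PC=2: INC 3 -> ACC=0
Event 4 (INT 2): INT 2 arrives: push (MAIN, PC=3), enter IRQ2 at PC=0 (depth now 1)
Event 5 (INT 0): INT 0 arrives: push (IRQ2, PC=0), enter IRQ0 at PC=0 (depth now 2)
Event 6 (EXEC): [IRQ0] PC=0: DEC 3 -> ACC=-3
Event 7 (EXEC): [IRQ0] PC=1: DEC 1 -> ACC=-4
Event 8 (EXEC): [IRQ0] PC=2: IRET -> resume IRQ2 at PC=0 (depth now 1)
Event 9 (EXEC): [IRQ2] PC=0: DEC 3 -> ACC=-7
Event 10 (EXEC): [IRQ2] PC=1: DEC 1 -> ACC=-8
Event 11 (EXEC): [IRQ2] PC=2: DEC 2 -> ACC=-10
Event 12 (EXEC): [IRQ2] PC=3: IRET -> resume MAIN at PC=3 (depth now 0)
Event 13 (INT 0): INT 0 arrives: push (MAIN, PC=3), enter IRQ0 at PC=0 (depth now 1)
Event 14 (EXEC): [IRQ0] PC=0: DEC 3 -> ACC=-13
Event 15 (INT 0): INT 0 arrives: push (IRQ0, PC=1), enter IRQ0 at PC=0 (depth now 2)
Event 16 (EXEC): [IRQ0] PC=0: DEC 3 -> ACC=-16
Event 17 (EXEC): [IRQ0] PC=1: DEC 1 -> ACC=-17
Event 18 (EXEC): [IRQ0] PC=2: IRET -> resume IRQ0 at PC=1 (depth now 1)
Event 19 (EXEC): [IRQ0] PC=1: DEC 1 -> ACC=-18
Event 20 (EXEC): [IRQ0] PC=2: IRET -> resume MAIN at PC=3 (depth now 0)
Event 21 (EXEC): [MAIN] PC=3: INC 5 -> ACC=-13
Event 22 (INT 1): INT 1 arrives: push (MAIN, PC=4), enter IRQ1 at PC=0 (depth now 1)
Event 23 (EXEC): [IRQ1] PC=0: INC 1 -> ACC=-12
Event 24 (INT 1): INT 1 arrives: push (IRQ1, PC=1), enter IRQ1 at PC=0 (depth now 2)
Event 25 (EXEC): [IRQ1] PC=0: INC 1 -> ACC=-11
Event 26 (EXEC): [IRQ1] PC=1: DEC 1 -> ACC=-12
Event 27 (EXEC): [IRQ1] PC=2: IRET -> resume IRQ1 at PC=1 (depth now 1)
Event 28 (EXEC): [IRQ1] PC=1: DEC 1 -> ACC=-13
Event 29 (EXEC): [IRQ1] PC=2: IRET -> resume MAIN at PC=4 (depth now 0)
Event 30 (EXEC): [MAIN] PC=4: INC 1 -> ACC=-12
Event 31 (EXEC): [MAIN] PC=5: NOP
Event 32 (EXEC): [MAIN] PC=6: HALT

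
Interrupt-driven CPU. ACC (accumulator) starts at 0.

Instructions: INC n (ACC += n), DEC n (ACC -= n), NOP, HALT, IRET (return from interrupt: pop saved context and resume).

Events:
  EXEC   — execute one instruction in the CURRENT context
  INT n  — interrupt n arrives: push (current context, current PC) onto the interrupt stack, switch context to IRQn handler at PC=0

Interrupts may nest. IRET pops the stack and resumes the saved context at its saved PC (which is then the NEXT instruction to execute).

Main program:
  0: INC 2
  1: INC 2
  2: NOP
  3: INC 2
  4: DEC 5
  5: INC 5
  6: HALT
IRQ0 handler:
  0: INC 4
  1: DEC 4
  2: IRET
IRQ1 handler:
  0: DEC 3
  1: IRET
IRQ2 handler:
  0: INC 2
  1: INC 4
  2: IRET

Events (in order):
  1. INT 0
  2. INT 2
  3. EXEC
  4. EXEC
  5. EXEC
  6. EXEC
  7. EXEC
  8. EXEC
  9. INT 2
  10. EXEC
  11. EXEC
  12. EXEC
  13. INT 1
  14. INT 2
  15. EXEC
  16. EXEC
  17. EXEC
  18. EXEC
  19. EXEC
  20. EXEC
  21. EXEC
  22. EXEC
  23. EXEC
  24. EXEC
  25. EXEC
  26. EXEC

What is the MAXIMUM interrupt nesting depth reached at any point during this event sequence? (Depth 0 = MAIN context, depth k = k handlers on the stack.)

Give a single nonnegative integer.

Answer: 2

Derivation:
Event 1 (INT 0): INT 0 arrives: push (MAIN, PC=0), enter IRQ0 at PC=0 (depth now 1) [depth=1]
Event 2 (INT 2): INT 2 arrives: push (IRQ0, PC=0), enter IRQ2 at PC=0 (depth now 2) [depth=2]
Event 3 (EXEC): [IRQ2] PC=0: INC 2 -> ACC=2 [depth=2]
Event 4 (EXEC): [IRQ2] PC=1: INC 4 -> ACC=6 [depth=2]
Event 5 (EXEC): [IRQ2] PC=2: IRET -> resume IRQ0 at PC=0 (depth now 1) [depth=1]
Event 6 (EXEC): [IRQ0] PC=0: INC 4 -> ACC=10 [depth=1]
Event 7 (EXEC): [IRQ0] PC=1: DEC 4 -> ACC=6 [depth=1]
Event 8 (EXEC): [IRQ0] PC=2: IRET -> resume MAIN at PC=0 (depth now 0) [depth=0]
Event 9 (INT 2): INT 2 arrives: push (MAIN, PC=0), enter IRQ2 at PC=0 (depth now 1) [depth=1]
Event 10 (EXEC): [IRQ2] PC=0: INC 2 -> ACC=8 [depth=1]
Event 11 (EXEC): [IRQ2] PC=1: INC 4 -> ACC=12 [depth=1]
Event 12 (EXEC): [IRQ2] PC=2: IRET -> resume MAIN at PC=0 (depth now 0) [depth=0]
Event 13 (INT 1): INT 1 arrives: push (MAIN, PC=0), enter IRQ1 at PC=0 (depth now 1) [depth=1]
Event 14 (INT 2): INT 2 arrives: push (IRQ1, PC=0), enter IRQ2 at PC=0 (depth now 2) [depth=2]
Event 15 (EXEC): [IRQ2] PC=0: INC 2 -> ACC=14 [depth=2]
Event 16 (EXEC): [IRQ2] PC=1: INC 4 -> ACC=18 [depth=2]
Event 17 (EXEC): [IRQ2] PC=2: IRET -> resume IRQ1 at PC=0 (depth now 1) [depth=1]
Event 18 (EXEC): [IRQ1] PC=0: DEC 3 -> ACC=15 [depth=1]
Event 19 (EXEC): [IRQ1] PC=1: IRET -> resume MAIN at PC=0 (depth now 0) [depth=0]
Event 20 (EXEC): [MAIN] PC=0: INC 2 -> ACC=17 [depth=0]
Event 21 (EXEC): [MAIN] PC=1: INC 2 -> ACC=19 [depth=0]
Event 22 (EXEC): [MAIN] PC=2: NOP [depth=0]
Event 23 (EXEC): [MAIN] PC=3: INC 2 -> ACC=21 [depth=0]
Event 24 (EXEC): [MAIN] PC=4: DEC 5 -> ACC=16 [depth=0]
Event 25 (EXEC): [MAIN] PC=5: INC 5 -> ACC=21 [depth=0]
Event 26 (EXEC): [MAIN] PC=6: HALT [depth=0]
Max depth observed: 2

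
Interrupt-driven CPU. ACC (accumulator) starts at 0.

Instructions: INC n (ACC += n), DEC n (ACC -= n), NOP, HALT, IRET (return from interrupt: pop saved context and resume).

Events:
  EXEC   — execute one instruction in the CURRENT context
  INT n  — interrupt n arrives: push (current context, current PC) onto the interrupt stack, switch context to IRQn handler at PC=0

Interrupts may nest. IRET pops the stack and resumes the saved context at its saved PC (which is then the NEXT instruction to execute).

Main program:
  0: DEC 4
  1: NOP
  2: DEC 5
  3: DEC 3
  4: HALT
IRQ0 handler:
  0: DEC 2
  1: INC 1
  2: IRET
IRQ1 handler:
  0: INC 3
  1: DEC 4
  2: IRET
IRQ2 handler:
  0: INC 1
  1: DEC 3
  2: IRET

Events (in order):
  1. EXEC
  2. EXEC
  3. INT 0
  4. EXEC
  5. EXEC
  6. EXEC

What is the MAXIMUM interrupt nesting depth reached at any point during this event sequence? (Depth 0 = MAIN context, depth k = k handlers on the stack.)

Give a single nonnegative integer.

Answer: 1

Derivation:
Event 1 (EXEC): [MAIN] PC=0: DEC 4 -> ACC=-4 [depth=0]
Event 2 (EXEC): [MAIN] PC=1: NOP [depth=0]
Event 3 (INT 0): INT 0 arrives: push (MAIN, PC=2), enter IRQ0 at PC=0 (depth now 1) [depth=1]
Event 4 (EXEC): [IRQ0] PC=0: DEC 2 -> ACC=-6 [depth=1]
Event 5 (EXEC): [IRQ0] PC=1: INC 1 -> ACC=-5 [depth=1]
Event 6 (EXEC): [IRQ0] PC=2: IRET -> resume MAIN at PC=2 (depth now 0) [depth=0]
Max depth observed: 1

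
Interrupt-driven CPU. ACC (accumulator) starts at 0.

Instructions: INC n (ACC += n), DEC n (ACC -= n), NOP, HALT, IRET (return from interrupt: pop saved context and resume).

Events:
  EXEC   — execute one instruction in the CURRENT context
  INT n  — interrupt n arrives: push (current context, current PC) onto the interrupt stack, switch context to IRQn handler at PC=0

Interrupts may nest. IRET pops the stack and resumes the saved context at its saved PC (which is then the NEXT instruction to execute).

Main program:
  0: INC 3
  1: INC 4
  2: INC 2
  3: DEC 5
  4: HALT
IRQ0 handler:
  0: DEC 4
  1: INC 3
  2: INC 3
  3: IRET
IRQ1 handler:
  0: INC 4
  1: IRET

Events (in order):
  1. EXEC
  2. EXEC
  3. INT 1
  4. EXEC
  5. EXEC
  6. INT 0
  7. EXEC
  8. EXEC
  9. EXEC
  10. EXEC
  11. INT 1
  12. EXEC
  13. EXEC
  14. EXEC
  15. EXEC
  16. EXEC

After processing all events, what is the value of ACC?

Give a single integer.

Event 1 (EXEC): [MAIN] PC=0: INC 3 -> ACC=3
Event 2 (EXEC): [MAIN] PC=1: INC 4 -> ACC=7
Event 3 (INT 1): INT 1 arrives: push (MAIN, PC=2), enter IRQ1 at PC=0 (depth now 1)
Event 4 (EXEC): [IRQ1] PC=0: INC 4 -> ACC=11
Event 5 (EXEC): [IRQ1] PC=1: IRET -> resume MAIN at PC=2 (depth now 0)
Event 6 (INT 0): INT 0 arrives: push (MAIN, PC=2), enter IRQ0 at PC=0 (depth now 1)
Event 7 (EXEC): [IRQ0] PC=0: DEC 4 -> ACC=7
Event 8 (EXEC): [IRQ0] PC=1: INC 3 -> ACC=10
Event 9 (EXEC): [IRQ0] PC=2: INC 3 -> ACC=13
Event 10 (EXEC): [IRQ0] PC=3: IRET -> resume MAIN at PC=2 (depth now 0)
Event 11 (INT 1): INT 1 arrives: push (MAIN, PC=2), enter IRQ1 at PC=0 (depth now 1)
Event 12 (EXEC): [IRQ1] PC=0: INC 4 -> ACC=17
Event 13 (EXEC): [IRQ1] PC=1: IRET -> resume MAIN at PC=2 (depth now 0)
Event 14 (EXEC): [MAIN] PC=2: INC 2 -> ACC=19
Event 15 (EXEC): [MAIN] PC=3: DEC 5 -> ACC=14
Event 16 (EXEC): [MAIN] PC=4: HALT

Answer: 14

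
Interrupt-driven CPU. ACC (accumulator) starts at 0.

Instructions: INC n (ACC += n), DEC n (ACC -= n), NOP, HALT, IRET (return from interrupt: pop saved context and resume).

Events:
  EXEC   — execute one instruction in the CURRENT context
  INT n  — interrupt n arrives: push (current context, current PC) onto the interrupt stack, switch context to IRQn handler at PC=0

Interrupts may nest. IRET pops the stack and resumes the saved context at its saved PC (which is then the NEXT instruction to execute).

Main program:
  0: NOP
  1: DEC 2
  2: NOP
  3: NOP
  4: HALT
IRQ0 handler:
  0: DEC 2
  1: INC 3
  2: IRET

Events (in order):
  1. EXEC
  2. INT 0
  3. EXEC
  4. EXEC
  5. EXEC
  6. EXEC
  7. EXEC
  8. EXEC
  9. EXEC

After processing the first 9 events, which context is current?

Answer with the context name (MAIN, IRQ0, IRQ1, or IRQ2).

Answer: MAIN

Derivation:
Event 1 (EXEC): [MAIN] PC=0: NOP
Event 2 (INT 0): INT 0 arrives: push (MAIN, PC=1), enter IRQ0 at PC=0 (depth now 1)
Event 3 (EXEC): [IRQ0] PC=0: DEC 2 -> ACC=-2
Event 4 (EXEC): [IRQ0] PC=1: INC 3 -> ACC=1
Event 5 (EXEC): [IRQ0] PC=2: IRET -> resume MAIN at PC=1 (depth now 0)
Event 6 (EXEC): [MAIN] PC=1: DEC 2 -> ACC=-1
Event 7 (EXEC): [MAIN] PC=2: NOP
Event 8 (EXEC): [MAIN] PC=3: NOP
Event 9 (EXEC): [MAIN] PC=4: HALT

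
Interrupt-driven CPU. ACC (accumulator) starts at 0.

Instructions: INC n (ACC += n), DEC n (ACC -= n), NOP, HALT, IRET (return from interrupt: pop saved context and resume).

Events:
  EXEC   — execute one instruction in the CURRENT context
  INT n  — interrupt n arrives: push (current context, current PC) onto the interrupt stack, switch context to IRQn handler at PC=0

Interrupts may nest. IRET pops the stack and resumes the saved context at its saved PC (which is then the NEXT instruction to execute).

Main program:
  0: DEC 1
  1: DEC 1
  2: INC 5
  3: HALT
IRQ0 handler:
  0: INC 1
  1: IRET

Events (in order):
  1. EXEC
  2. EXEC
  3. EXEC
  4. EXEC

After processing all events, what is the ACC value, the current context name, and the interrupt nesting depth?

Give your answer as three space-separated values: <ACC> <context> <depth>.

Answer: 3 MAIN 0

Derivation:
Event 1 (EXEC): [MAIN] PC=0: DEC 1 -> ACC=-1
Event 2 (EXEC): [MAIN] PC=1: DEC 1 -> ACC=-2
Event 3 (EXEC): [MAIN] PC=2: INC 5 -> ACC=3
Event 4 (EXEC): [MAIN] PC=3: HALT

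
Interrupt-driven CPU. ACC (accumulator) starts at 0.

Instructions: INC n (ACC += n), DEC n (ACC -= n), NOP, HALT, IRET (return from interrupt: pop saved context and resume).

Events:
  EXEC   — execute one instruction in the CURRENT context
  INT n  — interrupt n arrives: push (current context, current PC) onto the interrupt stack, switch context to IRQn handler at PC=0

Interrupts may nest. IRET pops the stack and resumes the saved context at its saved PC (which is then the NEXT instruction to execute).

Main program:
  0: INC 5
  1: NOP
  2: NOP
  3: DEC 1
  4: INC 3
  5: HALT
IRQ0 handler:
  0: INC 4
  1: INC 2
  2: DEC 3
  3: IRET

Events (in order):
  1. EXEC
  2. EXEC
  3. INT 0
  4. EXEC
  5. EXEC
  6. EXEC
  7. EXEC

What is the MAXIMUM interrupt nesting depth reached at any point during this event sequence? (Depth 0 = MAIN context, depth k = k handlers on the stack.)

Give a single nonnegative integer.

Event 1 (EXEC): [MAIN] PC=0: INC 5 -> ACC=5 [depth=0]
Event 2 (EXEC): [MAIN] PC=1: NOP [depth=0]
Event 3 (INT 0): INT 0 arrives: push (MAIN, PC=2), enter IRQ0 at PC=0 (depth now 1) [depth=1]
Event 4 (EXEC): [IRQ0] PC=0: INC 4 -> ACC=9 [depth=1]
Event 5 (EXEC): [IRQ0] PC=1: INC 2 -> ACC=11 [depth=1]
Event 6 (EXEC): [IRQ0] PC=2: DEC 3 -> ACC=8 [depth=1]
Event 7 (EXEC): [IRQ0] PC=3: IRET -> resume MAIN at PC=2 (depth now 0) [depth=0]
Max depth observed: 1

Answer: 1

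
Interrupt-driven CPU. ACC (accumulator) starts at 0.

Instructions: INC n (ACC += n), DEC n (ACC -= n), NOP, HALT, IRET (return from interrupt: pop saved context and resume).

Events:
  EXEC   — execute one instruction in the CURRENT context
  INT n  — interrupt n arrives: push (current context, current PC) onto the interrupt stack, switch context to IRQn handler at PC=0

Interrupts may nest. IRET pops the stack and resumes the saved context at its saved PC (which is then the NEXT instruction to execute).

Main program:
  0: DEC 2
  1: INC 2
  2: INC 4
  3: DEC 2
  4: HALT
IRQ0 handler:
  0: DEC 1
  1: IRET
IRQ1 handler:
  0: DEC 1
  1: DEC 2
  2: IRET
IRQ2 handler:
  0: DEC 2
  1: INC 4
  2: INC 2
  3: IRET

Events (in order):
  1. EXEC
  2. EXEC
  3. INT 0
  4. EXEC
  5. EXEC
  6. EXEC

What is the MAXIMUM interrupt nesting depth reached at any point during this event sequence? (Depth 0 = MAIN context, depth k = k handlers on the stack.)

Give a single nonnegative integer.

Answer: 1

Derivation:
Event 1 (EXEC): [MAIN] PC=0: DEC 2 -> ACC=-2 [depth=0]
Event 2 (EXEC): [MAIN] PC=1: INC 2 -> ACC=0 [depth=0]
Event 3 (INT 0): INT 0 arrives: push (MAIN, PC=2), enter IRQ0 at PC=0 (depth now 1) [depth=1]
Event 4 (EXEC): [IRQ0] PC=0: DEC 1 -> ACC=-1 [depth=1]
Event 5 (EXEC): [IRQ0] PC=1: IRET -> resume MAIN at PC=2 (depth now 0) [depth=0]
Event 6 (EXEC): [MAIN] PC=2: INC 4 -> ACC=3 [depth=0]
Max depth observed: 1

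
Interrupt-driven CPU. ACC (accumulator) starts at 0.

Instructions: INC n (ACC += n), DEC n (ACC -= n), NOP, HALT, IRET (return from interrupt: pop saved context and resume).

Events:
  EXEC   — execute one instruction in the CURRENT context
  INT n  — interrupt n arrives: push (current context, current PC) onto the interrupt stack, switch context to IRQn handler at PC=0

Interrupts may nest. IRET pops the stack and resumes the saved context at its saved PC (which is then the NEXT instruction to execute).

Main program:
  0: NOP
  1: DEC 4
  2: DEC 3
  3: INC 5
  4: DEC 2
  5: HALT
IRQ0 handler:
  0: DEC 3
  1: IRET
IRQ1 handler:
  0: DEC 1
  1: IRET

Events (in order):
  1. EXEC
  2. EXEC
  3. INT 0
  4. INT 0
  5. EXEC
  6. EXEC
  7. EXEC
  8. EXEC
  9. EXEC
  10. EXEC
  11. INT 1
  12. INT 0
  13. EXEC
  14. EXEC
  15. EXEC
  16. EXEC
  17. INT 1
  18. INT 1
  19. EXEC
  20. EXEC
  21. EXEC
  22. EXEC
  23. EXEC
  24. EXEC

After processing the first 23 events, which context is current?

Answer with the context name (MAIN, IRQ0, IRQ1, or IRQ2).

Event 1 (EXEC): [MAIN] PC=0: NOP
Event 2 (EXEC): [MAIN] PC=1: DEC 4 -> ACC=-4
Event 3 (INT 0): INT 0 arrives: push (MAIN, PC=2), enter IRQ0 at PC=0 (depth now 1)
Event 4 (INT 0): INT 0 arrives: push (IRQ0, PC=0), enter IRQ0 at PC=0 (depth now 2)
Event 5 (EXEC): [IRQ0] PC=0: DEC 3 -> ACC=-7
Event 6 (EXEC): [IRQ0] PC=1: IRET -> resume IRQ0 at PC=0 (depth now 1)
Event 7 (EXEC): [IRQ0] PC=0: DEC 3 -> ACC=-10
Event 8 (EXEC): [IRQ0] PC=1: IRET -> resume MAIN at PC=2 (depth now 0)
Event 9 (EXEC): [MAIN] PC=2: DEC 3 -> ACC=-13
Event 10 (EXEC): [MAIN] PC=3: INC 5 -> ACC=-8
Event 11 (INT 1): INT 1 arrives: push (MAIN, PC=4), enter IRQ1 at PC=0 (depth now 1)
Event 12 (INT 0): INT 0 arrives: push (IRQ1, PC=0), enter IRQ0 at PC=0 (depth now 2)
Event 13 (EXEC): [IRQ0] PC=0: DEC 3 -> ACC=-11
Event 14 (EXEC): [IRQ0] PC=1: IRET -> resume IRQ1 at PC=0 (depth now 1)
Event 15 (EXEC): [IRQ1] PC=0: DEC 1 -> ACC=-12
Event 16 (EXEC): [IRQ1] PC=1: IRET -> resume MAIN at PC=4 (depth now 0)
Event 17 (INT 1): INT 1 arrives: push (MAIN, PC=4), enter IRQ1 at PC=0 (depth now 1)
Event 18 (INT 1): INT 1 arrives: push (IRQ1, PC=0), enter IRQ1 at PC=0 (depth now 2)
Event 19 (EXEC): [IRQ1] PC=0: DEC 1 -> ACC=-13
Event 20 (EXEC): [IRQ1] PC=1: IRET -> resume IRQ1 at PC=0 (depth now 1)
Event 21 (EXEC): [IRQ1] PC=0: DEC 1 -> ACC=-14
Event 22 (EXEC): [IRQ1] PC=1: IRET -> resume MAIN at PC=4 (depth now 0)
Event 23 (EXEC): [MAIN] PC=4: DEC 2 -> ACC=-16

Answer: MAIN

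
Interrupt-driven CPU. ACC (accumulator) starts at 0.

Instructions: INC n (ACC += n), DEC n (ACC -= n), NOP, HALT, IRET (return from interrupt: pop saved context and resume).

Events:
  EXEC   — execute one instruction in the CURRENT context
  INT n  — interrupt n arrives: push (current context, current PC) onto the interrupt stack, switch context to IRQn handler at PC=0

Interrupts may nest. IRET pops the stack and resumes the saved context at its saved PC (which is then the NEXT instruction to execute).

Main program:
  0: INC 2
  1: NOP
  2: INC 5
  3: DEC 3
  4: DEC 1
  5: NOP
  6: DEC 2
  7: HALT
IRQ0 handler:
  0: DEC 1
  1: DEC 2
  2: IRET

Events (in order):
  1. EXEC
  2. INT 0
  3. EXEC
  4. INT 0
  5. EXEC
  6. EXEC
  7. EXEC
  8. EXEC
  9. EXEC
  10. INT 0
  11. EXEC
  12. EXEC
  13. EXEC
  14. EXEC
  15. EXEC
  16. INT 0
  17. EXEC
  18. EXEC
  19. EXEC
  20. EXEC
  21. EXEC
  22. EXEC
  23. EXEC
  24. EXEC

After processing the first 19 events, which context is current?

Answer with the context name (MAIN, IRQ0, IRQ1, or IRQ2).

Answer: MAIN

Derivation:
Event 1 (EXEC): [MAIN] PC=0: INC 2 -> ACC=2
Event 2 (INT 0): INT 0 arrives: push (MAIN, PC=1), enter IRQ0 at PC=0 (depth now 1)
Event 3 (EXEC): [IRQ0] PC=0: DEC 1 -> ACC=1
Event 4 (INT 0): INT 0 arrives: push (IRQ0, PC=1), enter IRQ0 at PC=0 (depth now 2)
Event 5 (EXEC): [IRQ0] PC=0: DEC 1 -> ACC=0
Event 6 (EXEC): [IRQ0] PC=1: DEC 2 -> ACC=-2
Event 7 (EXEC): [IRQ0] PC=2: IRET -> resume IRQ0 at PC=1 (depth now 1)
Event 8 (EXEC): [IRQ0] PC=1: DEC 2 -> ACC=-4
Event 9 (EXEC): [IRQ0] PC=2: IRET -> resume MAIN at PC=1 (depth now 0)
Event 10 (INT 0): INT 0 arrives: push (MAIN, PC=1), enter IRQ0 at PC=0 (depth now 1)
Event 11 (EXEC): [IRQ0] PC=0: DEC 1 -> ACC=-5
Event 12 (EXEC): [IRQ0] PC=1: DEC 2 -> ACC=-7
Event 13 (EXEC): [IRQ0] PC=2: IRET -> resume MAIN at PC=1 (depth now 0)
Event 14 (EXEC): [MAIN] PC=1: NOP
Event 15 (EXEC): [MAIN] PC=2: INC 5 -> ACC=-2
Event 16 (INT 0): INT 0 arrives: push (MAIN, PC=3), enter IRQ0 at PC=0 (depth now 1)
Event 17 (EXEC): [IRQ0] PC=0: DEC 1 -> ACC=-3
Event 18 (EXEC): [IRQ0] PC=1: DEC 2 -> ACC=-5
Event 19 (EXEC): [IRQ0] PC=2: IRET -> resume MAIN at PC=3 (depth now 0)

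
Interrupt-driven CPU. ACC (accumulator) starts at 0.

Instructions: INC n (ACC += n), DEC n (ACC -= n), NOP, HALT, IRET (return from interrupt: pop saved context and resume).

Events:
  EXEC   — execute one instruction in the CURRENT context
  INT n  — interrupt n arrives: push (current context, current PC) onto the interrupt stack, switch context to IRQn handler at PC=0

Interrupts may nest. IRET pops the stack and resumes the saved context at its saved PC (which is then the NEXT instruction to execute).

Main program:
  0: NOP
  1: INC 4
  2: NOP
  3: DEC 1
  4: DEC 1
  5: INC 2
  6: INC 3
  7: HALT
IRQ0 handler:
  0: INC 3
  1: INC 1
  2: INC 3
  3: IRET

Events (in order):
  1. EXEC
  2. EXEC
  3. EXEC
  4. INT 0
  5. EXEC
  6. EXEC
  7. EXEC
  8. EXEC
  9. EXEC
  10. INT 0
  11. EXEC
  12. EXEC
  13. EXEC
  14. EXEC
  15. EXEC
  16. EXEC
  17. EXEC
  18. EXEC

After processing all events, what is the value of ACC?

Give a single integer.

Event 1 (EXEC): [MAIN] PC=0: NOP
Event 2 (EXEC): [MAIN] PC=1: INC 4 -> ACC=4
Event 3 (EXEC): [MAIN] PC=2: NOP
Event 4 (INT 0): INT 0 arrives: push (MAIN, PC=3), enter IRQ0 at PC=0 (depth now 1)
Event 5 (EXEC): [IRQ0] PC=0: INC 3 -> ACC=7
Event 6 (EXEC): [IRQ0] PC=1: INC 1 -> ACC=8
Event 7 (EXEC): [IRQ0] PC=2: INC 3 -> ACC=11
Event 8 (EXEC): [IRQ0] PC=3: IRET -> resume MAIN at PC=3 (depth now 0)
Event 9 (EXEC): [MAIN] PC=3: DEC 1 -> ACC=10
Event 10 (INT 0): INT 0 arrives: push (MAIN, PC=4), enter IRQ0 at PC=0 (depth now 1)
Event 11 (EXEC): [IRQ0] PC=0: INC 3 -> ACC=13
Event 12 (EXEC): [IRQ0] PC=1: INC 1 -> ACC=14
Event 13 (EXEC): [IRQ0] PC=2: INC 3 -> ACC=17
Event 14 (EXEC): [IRQ0] PC=3: IRET -> resume MAIN at PC=4 (depth now 0)
Event 15 (EXEC): [MAIN] PC=4: DEC 1 -> ACC=16
Event 16 (EXEC): [MAIN] PC=5: INC 2 -> ACC=18
Event 17 (EXEC): [MAIN] PC=6: INC 3 -> ACC=21
Event 18 (EXEC): [MAIN] PC=7: HALT

Answer: 21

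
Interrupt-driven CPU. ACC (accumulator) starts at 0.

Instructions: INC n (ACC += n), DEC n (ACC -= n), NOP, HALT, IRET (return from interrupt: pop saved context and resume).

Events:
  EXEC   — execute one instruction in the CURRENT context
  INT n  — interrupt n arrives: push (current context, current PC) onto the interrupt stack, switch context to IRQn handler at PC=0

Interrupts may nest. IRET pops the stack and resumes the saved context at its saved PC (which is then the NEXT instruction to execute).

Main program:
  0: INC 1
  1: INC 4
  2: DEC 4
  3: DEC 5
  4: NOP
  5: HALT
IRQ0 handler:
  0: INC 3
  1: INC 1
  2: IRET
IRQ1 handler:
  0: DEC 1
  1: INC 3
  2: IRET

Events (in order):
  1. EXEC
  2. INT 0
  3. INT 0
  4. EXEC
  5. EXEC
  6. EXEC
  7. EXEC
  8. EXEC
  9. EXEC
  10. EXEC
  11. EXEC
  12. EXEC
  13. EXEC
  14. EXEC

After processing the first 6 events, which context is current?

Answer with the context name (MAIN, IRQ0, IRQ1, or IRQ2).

Answer: IRQ0

Derivation:
Event 1 (EXEC): [MAIN] PC=0: INC 1 -> ACC=1
Event 2 (INT 0): INT 0 arrives: push (MAIN, PC=1), enter IRQ0 at PC=0 (depth now 1)
Event 3 (INT 0): INT 0 arrives: push (IRQ0, PC=0), enter IRQ0 at PC=0 (depth now 2)
Event 4 (EXEC): [IRQ0] PC=0: INC 3 -> ACC=4
Event 5 (EXEC): [IRQ0] PC=1: INC 1 -> ACC=5
Event 6 (EXEC): [IRQ0] PC=2: IRET -> resume IRQ0 at PC=0 (depth now 1)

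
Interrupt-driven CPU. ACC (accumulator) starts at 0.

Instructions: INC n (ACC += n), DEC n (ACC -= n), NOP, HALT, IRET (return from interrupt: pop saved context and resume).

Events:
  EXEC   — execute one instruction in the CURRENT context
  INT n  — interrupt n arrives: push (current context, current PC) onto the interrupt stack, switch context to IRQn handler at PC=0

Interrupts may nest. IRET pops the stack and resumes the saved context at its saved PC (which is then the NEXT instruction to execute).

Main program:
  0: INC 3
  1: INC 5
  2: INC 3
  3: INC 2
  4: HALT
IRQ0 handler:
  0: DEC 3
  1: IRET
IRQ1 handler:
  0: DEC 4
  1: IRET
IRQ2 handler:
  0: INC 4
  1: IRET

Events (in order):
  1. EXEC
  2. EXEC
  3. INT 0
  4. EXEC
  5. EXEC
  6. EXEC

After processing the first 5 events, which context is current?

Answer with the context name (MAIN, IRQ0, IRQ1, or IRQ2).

Answer: MAIN

Derivation:
Event 1 (EXEC): [MAIN] PC=0: INC 3 -> ACC=3
Event 2 (EXEC): [MAIN] PC=1: INC 5 -> ACC=8
Event 3 (INT 0): INT 0 arrives: push (MAIN, PC=2), enter IRQ0 at PC=0 (depth now 1)
Event 4 (EXEC): [IRQ0] PC=0: DEC 3 -> ACC=5
Event 5 (EXEC): [IRQ0] PC=1: IRET -> resume MAIN at PC=2 (depth now 0)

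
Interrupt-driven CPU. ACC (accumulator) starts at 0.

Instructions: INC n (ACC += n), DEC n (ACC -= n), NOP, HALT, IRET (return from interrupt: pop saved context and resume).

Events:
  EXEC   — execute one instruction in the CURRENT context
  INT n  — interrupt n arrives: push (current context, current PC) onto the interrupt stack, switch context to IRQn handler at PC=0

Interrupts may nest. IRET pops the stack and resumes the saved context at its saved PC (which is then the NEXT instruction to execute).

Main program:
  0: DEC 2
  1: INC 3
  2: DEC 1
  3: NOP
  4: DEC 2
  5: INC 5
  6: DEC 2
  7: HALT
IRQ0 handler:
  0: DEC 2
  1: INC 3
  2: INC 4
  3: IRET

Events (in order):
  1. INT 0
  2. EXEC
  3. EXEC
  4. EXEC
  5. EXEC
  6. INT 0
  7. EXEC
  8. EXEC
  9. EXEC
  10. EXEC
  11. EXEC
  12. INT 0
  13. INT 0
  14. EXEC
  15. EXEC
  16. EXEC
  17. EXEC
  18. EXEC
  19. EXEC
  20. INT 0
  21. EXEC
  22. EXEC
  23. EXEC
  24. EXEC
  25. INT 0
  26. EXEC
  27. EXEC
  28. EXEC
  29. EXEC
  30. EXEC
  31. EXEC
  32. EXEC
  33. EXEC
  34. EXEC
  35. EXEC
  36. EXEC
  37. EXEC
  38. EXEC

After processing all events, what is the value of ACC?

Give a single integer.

Event 1 (INT 0): INT 0 arrives: push (MAIN, PC=0), enter IRQ0 at PC=0 (depth now 1)
Event 2 (EXEC): [IRQ0] PC=0: DEC 2 -> ACC=-2
Event 3 (EXEC): [IRQ0] PC=1: INC 3 -> ACC=1
Event 4 (EXEC): [IRQ0] PC=2: INC 4 -> ACC=5
Event 5 (EXEC): [IRQ0] PC=3: IRET -> resume MAIN at PC=0 (depth now 0)
Event 6 (INT 0): INT 0 arrives: push (MAIN, PC=0), enter IRQ0 at PC=0 (depth now 1)
Event 7 (EXEC): [IRQ0] PC=0: DEC 2 -> ACC=3
Event 8 (EXEC): [IRQ0] PC=1: INC 3 -> ACC=6
Event 9 (EXEC): [IRQ0] PC=2: INC 4 -> ACC=10
Event 10 (EXEC): [IRQ0] PC=3: IRET -> resume MAIN at PC=0 (depth now 0)
Event 11 (EXEC): [MAIN] PC=0: DEC 2 -> ACC=8
Event 12 (INT 0): INT 0 arrives: push (MAIN, PC=1), enter IRQ0 at PC=0 (depth now 1)
Event 13 (INT 0): INT 0 arrives: push (IRQ0, PC=0), enter IRQ0 at PC=0 (depth now 2)
Event 14 (EXEC): [IRQ0] PC=0: DEC 2 -> ACC=6
Event 15 (EXEC): [IRQ0] PC=1: INC 3 -> ACC=9
Event 16 (EXEC): [IRQ0] PC=2: INC 4 -> ACC=13
Event 17 (EXEC): [IRQ0] PC=3: IRET -> resume IRQ0 at PC=0 (depth now 1)
Event 18 (EXEC): [IRQ0] PC=0: DEC 2 -> ACC=11
Event 19 (EXEC): [IRQ0] PC=1: INC 3 -> ACC=14
Event 20 (INT 0): INT 0 arrives: push (IRQ0, PC=2), enter IRQ0 at PC=0 (depth now 2)
Event 21 (EXEC): [IRQ0] PC=0: DEC 2 -> ACC=12
Event 22 (EXEC): [IRQ0] PC=1: INC 3 -> ACC=15
Event 23 (EXEC): [IRQ0] PC=2: INC 4 -> ACC=19
Event 24 (EXEC): [IRQ0] PC=3: IRET -> resume IRQ0 at PC=2 (depth now 1)
Event 25 (INT 0): INT 0 arrives: push (IRQ0, PC=2), enter IRQ0 at PC=0 (depth now 2)
Event 26 (EXEC): [IRQ0] PC=0: DEC 2 -> ACC=17
Event 27 (EXEC): [IRQ0] PC=1: INC 3 -> ACC=20
Event 28 (EXEC): [IRQ0] PC=2: INC 4 -> ACC=24
Event 29 (EXEC): [IRQ0] PC=3: IRET -> resume IRQ0 at PC=2 (depth now 1)
Event 30 (EXEC): [IRQ0] PC=2: INC 4 -> ACC=28
Event 31 (EXEC): [IRQ0] PC=3: IRET -> resume MAIN at PC=1 (depth now 0)
Event 32 (EXEC): [MAIN] PC=1: INC 3 -> ACC=31
Event 33 (EXEC): [MAIN] PC=2: DEC 1 -> ACC=30
Event 34 (EXEC): [MAIN] PC=3: NOP
Event 35 (EXEC): [MAIN] PC=4: DEC 2 -> ACC=28
Event 36 (EXEC): [MAIN] PC=5: INC 5 -> ACC=33
Event 37 (EXEC): [MAIN] PC=6: DEC 2 -> ACC=31
Event 38 (EXEC): [MAIN] PC=7: HALT

Answer: 31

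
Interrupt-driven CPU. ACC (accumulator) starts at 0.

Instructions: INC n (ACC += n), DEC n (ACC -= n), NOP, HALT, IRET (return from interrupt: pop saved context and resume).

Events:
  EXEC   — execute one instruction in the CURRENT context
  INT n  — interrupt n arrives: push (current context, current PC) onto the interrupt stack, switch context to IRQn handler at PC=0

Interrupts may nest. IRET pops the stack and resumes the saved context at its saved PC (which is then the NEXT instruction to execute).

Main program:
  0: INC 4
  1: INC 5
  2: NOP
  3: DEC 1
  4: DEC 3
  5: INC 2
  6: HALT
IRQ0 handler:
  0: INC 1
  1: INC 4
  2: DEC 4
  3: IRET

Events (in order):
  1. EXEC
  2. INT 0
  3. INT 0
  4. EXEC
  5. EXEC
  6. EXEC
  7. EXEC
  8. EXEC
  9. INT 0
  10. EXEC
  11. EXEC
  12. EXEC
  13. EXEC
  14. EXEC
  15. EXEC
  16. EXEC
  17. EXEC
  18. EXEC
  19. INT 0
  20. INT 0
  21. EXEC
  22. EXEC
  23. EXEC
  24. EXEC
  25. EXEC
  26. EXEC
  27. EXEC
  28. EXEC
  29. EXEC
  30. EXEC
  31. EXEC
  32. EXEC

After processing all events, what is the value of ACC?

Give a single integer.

Event 1 (EXEC): [MAIN] PC=0: INC 4 -> ACC=4
Event 2 (INT 0): INT 0 arrives: push (MAIN, PC=1), enter IRQ0 at PC=0 (depth now 1)
Event 3 (INT 0): INT 0 arrives: push (IRQ0, PC=0), enter IRQ0 at PC=0 (depth now 2)
Event 4 (EXEC): [IRQ0] PC=0: INC 1 -> ACC=5
Event 5 (EXEC): [IRQ0] PC=1: INC 4 -> ACC=9
Event 6 (EXEC): [IRQ0] PC=2: DEC 4 -> ACC=5
Event 7 (EXEC): [IRQ0] PC=3: IRET -> resume IRQ0 at PC=0 (depth now 1)
Event 8 (EXEC): [IRQ0] PC=0: INC 1 -> ACC=6
Event 9 (INT 0): INT 0 arrives: push (IRQ0, PC=1), enter IRQ0 at PC=0 (depth now 2)
Event 10 (EXEC): [IRQ0] PC=0: INC 1 -> ACC=7
Event 11 (EXEC): [IRQ0] PC=1: INC 4 -> ACC=11
Event 12 (EXEC): [IRQ0] PC=2: DEC 4 -> ACC=7
Event 13 (EXEC): [IRQ0] PC=3: IRET -> resume IRQ0 at PC=1 (depth now 1)
Event 14 (EXEC): [IRQ0] PC=1: INC 4 -> ACC=11
Event 15 (EXEC): [IRQ0] PC=2: DEC 4 -> ACC=7
Event 16 (EXEC): [IRQ0] PC=3: IRET -> resume MAIN at PC=1 (depth now 0)
Event 17 (EXEC): [MAIN] PC=1: INC 5 -> ACC=12
Event 18 (EXEC): [MAIN] PC=2: NOP
Event 19 (INT 0): INT 0 arrives: push (MAIN, PC=3), enter IRQ0 at PC=0 (depth now 1)
Event 20 (INT 0): INT 0 arrives: push (IRQ0, PC=0), enter IRQ0 at PC=0 (depth now 2)
Event 21 (EXEC): [IRQ0] PC=0: INC 1 -> ACC=13
Event 22 (EXEC): [IRQ0] PC=1: INC 4 -> ACC=17
Event 23 (EXEC): [IRQ0] PC=2: DEC 4 -> ACC=13
Event 24 (EXEC): [IRQ0] PC=3: IRET -> resume IRQ0 at PC=0 (depth now 1)
Event 25 (EXEC): [IRQ0] PC=0: INC 1 -> ACC=14
Event 26 (EXEC): [IRQ0] PC=1: INC 4 -> ACC=18
Event 27 (EXEC): [IRQ0] PC=2: DEC 4 -> ACC=14
Event 28 (EXEC): [IRQ0] PC=3: IRET -> resume MAIN at PC=3 (depth now 0)
Event 29 (EXEC): [MAIN] PC=3: DEC 1 -> ACC=13
Event 30 (EXEC): [MAIN] PC=4: DEC 3 -> ACC=10
Event 31 (EXEC): [MAIN] PC=5: INC 2 -> ACC=12
Event 32 (EXEC): [MAIN] PC=6: HALT

Answer: 12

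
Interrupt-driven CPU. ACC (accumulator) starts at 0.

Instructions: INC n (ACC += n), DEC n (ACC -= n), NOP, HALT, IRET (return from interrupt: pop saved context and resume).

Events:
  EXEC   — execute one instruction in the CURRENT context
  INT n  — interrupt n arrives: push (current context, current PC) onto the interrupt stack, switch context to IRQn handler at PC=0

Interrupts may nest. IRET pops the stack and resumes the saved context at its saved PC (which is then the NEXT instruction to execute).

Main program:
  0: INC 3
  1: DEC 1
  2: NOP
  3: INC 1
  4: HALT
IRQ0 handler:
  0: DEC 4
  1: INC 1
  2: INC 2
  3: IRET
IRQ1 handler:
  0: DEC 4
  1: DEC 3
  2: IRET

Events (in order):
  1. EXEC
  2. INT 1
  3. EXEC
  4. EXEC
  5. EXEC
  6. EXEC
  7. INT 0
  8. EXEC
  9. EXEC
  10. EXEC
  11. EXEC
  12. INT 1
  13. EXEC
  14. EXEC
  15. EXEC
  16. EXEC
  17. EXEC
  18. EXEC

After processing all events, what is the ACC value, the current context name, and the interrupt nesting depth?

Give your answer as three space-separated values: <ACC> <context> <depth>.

Answer: -12 MAIN 0

Derivation:
Event 1 (EXEC): [MAIN] PC=0: INC 3 -> ACC=3
Event 2 (INT 1): INT 1 arrives: push (MAIN, PC=1), enter IRQ1 at PC=0 (depth now 1)
Event 3 (EXEC): [IRQ1] PC=0: DEC 4 -> ACC=-1
Event 4 (EXEC): [IRQ1] PC=1: DEC 3 -> ACC=-4
Event 5 (EXEC): [IRQ1] PC=2: IRET -> resume MAIN at PC=1 (depth now 0)
Event 6 (EXEC): [MAIN] PC=1: DEC 1 -> ACC=-5
Event 7 (INT 0): INT 0 arrives: push (MAIN, PC=2), enter IRQ0 at PC=0 (depth now 1)
Event 8 (EXEC): [IRQ0] PC=0: DEC 4 -> ACC=-9
Event 9 (EXEC): [IRQ0] PC=1: INC 1 -> ACC=-8
Event 10 (EXEC): [IRQ0] PC=2: INC 2 -> ACC=-6
Event 11 (EXEC): [IRQ0] PC=3: IRET -> resume MAIN at PC=2 (depth now 0)
Event 12 (INT 1): INT 1 arrives: push (MAIN, PC=2), enter IRQ1 at PC=0 (depth now 1)
Event 13 (EXEC): [IRQ1] PC=0: DEC 4 -> ACC=-10
Event 14 (EXEC): [IRQ1] PC=1: DEC 3 -> ACC=-13
Event 15 (EXEC): [IRQ1] PC=2: IRET -> resume MAIN at PC=2 (depth now 0)
Event 16 (EXEC): [MAIN] PC=2: NOP
Event 17 (EXEC): [MAIN] PC=3: INC 1 -> ACC=-12
Event 18 (EXEC): [MAIN] PC=4: HALT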